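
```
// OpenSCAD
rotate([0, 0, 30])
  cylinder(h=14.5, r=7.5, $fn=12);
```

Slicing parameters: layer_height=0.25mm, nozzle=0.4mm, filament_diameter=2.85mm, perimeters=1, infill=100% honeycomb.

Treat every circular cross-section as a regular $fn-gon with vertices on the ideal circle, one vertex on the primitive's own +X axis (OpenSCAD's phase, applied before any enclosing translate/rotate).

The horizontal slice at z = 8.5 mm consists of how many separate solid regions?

1

At z = 8.5 mm: the cylinder: section is a regular 12-gon, circumradius r=7.5; (whole slice rotated 30° about Z — lengths, areas and connectivity unchanged). The result has 1 disconnected region.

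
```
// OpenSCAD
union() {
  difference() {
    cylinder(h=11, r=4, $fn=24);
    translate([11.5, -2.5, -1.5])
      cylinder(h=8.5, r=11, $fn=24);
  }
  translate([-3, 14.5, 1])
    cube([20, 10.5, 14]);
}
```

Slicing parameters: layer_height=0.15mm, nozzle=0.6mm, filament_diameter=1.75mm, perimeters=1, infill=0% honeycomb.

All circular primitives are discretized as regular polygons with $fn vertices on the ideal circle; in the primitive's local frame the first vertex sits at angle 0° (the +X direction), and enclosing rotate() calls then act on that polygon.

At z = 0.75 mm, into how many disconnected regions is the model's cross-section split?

1

At z = 0.75 mm: the r=4 cylinder gives a regular 24-gon of circumradius 4 (constant along its height); the r=11 cylinder at (11.5, -2.5) contributes a regular 24-gon of circumradius 11; After the difference (first − rest): starting from the r=4 cylinder, the r=11 cylinder at (11.5, -2.5) partially overlaps it — only the 16.59 mm² overlap (of its 375.81 mm²) is removed, clipping the outline — 1 connected region; the cube at (-3, 14.5) does not reach this height (z outside [1, 15]); Combining (union): only that combined region is present, so the union is just that shape — 1 connected region. The result has 1 disconnected region.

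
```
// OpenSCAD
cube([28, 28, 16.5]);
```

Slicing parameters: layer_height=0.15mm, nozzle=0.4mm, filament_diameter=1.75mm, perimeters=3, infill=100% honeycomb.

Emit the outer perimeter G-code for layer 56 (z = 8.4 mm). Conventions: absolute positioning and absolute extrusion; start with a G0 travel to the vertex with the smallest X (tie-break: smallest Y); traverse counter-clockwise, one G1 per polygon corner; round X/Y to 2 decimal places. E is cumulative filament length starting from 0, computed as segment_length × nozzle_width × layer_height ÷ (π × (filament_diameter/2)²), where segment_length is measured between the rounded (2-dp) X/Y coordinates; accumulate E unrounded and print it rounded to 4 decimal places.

At z = 8.4 mm: the cube (footprint 28×28) is included at this height. The outline is a single polygon with 4 vertices. Extrusion per mm of travel: 0.4 × 0.15 / (π × 0.875²) = 0.024945. Accumulating E over each segment gives final E = 2.7939.

G0 X0.00 Y0.00 Z8.40
G1 X28.00 Y0.00 E0.6985
G1 X28.00 Y28.00 E1.3969
G1 X0.00 Y28.00 E2.0954
G1 X0.00 Y0.00 E2.7939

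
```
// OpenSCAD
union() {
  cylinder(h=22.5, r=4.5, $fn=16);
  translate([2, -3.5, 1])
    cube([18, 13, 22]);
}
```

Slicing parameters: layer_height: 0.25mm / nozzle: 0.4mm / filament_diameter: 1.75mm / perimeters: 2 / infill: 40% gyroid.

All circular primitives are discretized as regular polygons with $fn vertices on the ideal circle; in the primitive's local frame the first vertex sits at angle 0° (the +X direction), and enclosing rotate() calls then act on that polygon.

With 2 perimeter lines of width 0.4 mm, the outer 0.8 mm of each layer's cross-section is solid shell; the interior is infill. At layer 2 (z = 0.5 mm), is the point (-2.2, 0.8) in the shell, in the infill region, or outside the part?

At z = 0.5 mm: the r=4.5 cylinder gives a regular 16-gon of circumradius 4.5 (constant along its height); the cube at (2, -3.5) is not intersected at this z (z outside [1, 23]); Combining (union): only the r=4.5 cylinder is present, so the union is just that shape — 1 connected region. Overall, the cross-section is a single solid region. The nearest boundary edge runs (-4.16, 1.72)→(-4.50, 0.00); distance from the point to it = 2.10 mm. The point is inside the cross-section and 2.10 mm from the nearest boundary — more than the 0.8 mm shell width (2 × 0.4), so it's in the infill interior.

infill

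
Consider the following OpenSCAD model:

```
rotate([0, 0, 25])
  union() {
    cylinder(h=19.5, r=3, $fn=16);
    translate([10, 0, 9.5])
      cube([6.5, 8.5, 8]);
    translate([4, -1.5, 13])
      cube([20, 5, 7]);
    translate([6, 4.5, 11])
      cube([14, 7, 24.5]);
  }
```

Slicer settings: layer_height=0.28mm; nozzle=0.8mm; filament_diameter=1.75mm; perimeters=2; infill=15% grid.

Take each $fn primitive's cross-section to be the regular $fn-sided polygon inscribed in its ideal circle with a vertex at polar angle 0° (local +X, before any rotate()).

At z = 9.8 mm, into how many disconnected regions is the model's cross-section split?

At z = 9.8 mm: the cylinder: section is a regular 16-gon, circumradius r=3; the cube at (10, 0) is present — its section is the full 6.5×8.5 rectangle; the cube at (4, -1.5) is not intersected at this z (z outside [13, 20]); the cube at (6, 4.5) does not reach this height (z outside [11, 35.5]); Taking the union: the 2 present regions are separate (no shared area or edge), so areas and boundary lengths simply add and each stays a separate island — 2 connected regions; (whole slice rotated 25° about Z — lengths, areas and connectivity unchanged). The result has 2 disconnected regions.

2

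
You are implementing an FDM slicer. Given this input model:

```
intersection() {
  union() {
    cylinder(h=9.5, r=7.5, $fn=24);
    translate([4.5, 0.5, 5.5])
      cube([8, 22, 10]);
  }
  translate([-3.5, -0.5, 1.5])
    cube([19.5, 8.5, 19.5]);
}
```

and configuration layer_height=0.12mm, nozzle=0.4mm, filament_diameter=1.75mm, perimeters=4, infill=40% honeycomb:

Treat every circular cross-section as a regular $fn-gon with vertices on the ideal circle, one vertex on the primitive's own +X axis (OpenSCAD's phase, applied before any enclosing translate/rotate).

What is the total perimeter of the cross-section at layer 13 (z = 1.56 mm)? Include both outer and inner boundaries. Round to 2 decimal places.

33.93 mm

At z = 1.56 mm: the r=7.5 cylinder gives a regular 24-gon of circumradius 7.5 (constant along its height) (perimeter = 2·24·7.500·sin(180°/24) = 46.99 mm); the cube at (4.5, 0.5) is not intersected at this z (z outside [5.5, 15.5]); Merging all regions: only the r=7.5 cylinder is present, so the union is just that shape — boundary = 46.99 mm; the 19.5×8.5 cube at (-3.5, -0.5) contributes its full rectangle (perimeter 56.00 mm); Keeping only the common overlap: the 19.5×8.5 cube at (-3.5, -0.5) partially overlaps the result so far; clipping to the common part keeps 74.26 mm² — boundary = 33.93 mm. Overall, the cross-section is a single solid region. Total boundary length (outer) = 33.93 mm.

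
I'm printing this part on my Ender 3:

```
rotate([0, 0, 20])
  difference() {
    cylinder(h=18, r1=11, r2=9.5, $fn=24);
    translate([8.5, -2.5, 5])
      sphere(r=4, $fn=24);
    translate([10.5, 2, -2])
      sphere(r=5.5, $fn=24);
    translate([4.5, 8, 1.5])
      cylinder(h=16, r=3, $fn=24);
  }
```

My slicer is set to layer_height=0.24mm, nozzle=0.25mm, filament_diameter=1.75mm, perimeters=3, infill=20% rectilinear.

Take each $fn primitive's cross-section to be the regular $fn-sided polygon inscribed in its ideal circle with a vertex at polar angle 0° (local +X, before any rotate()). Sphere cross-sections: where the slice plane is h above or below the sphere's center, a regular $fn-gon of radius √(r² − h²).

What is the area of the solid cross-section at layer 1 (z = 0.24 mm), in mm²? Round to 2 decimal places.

At z = 0.24 mm: the cone: at t=0.013 of its height the radius interpolates to r₁+(r₂−r₁)t = 10.980, giving a regular 24-gon of that circumradius (area = (24/2)·10.980²·sin(360°/24) = 374.44 mm²); the sphere at (8.5, -2.5) is not intersected at this z (|z−center|=4.760 > r=4); the r=5.5 sphere at (10.5, 2) contributes a regular 24-gon of circumradius √(5.5²−2.24²) = 5.023 (area = (24/2)·5.023²·sin(360°/24) = 78.37 mm²); the cylinder at (4.5, 8) is not intersected at this z (z outside [1.5, 17.5]); Taking the first minus the rest: starting from the cone (374.44 mm²), the r=5.5 sphere at (10.5, 2) partially overlaps it — only the 37.60 mm² overlap (of its 78.37 mm²) is removed, clipping the outline — area = 336.84 mm²; (whole slice rotated 20° about Z — lengths, areas and connectivity unchanged). Overall, the cross-section is a single solid region. Net area = 336.84 mm².

336.84 mm²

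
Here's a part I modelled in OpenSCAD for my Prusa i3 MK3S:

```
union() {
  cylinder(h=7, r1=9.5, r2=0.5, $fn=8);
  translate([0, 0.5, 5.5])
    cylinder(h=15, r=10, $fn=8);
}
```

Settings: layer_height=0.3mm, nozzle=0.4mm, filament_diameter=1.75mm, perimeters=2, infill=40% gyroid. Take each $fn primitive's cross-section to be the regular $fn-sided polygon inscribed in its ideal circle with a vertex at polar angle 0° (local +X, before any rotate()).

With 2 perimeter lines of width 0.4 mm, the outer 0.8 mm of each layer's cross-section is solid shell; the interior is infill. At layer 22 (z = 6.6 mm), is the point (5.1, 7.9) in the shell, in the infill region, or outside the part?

shell

At z = 6.6 mm: the cone contributes a regular 8-gon of circumradius 1.014 (interpolated between r1=9.5 and r2=0.5 at t=0.943); the r=10 cylinder at (0, 0.5) contributes a regular 8-gon of circumradius 10; Merging all regions: the cone lies entirely inside the r=10 cylinder at (0, 0.5), so the union is just the r=10 cylinder at (0, 0.5) — 1 connected region. Overall, the cross-section is a single solid region. The nearest boundary edge runs (0.00, 10.50)→(7.07, 7.57); distance from the point to it = 0.45 mm. The point is inside the cross-section, 0.45 mm from the nearest boundary — within the 0.8 mm shell band (2 × 0.4).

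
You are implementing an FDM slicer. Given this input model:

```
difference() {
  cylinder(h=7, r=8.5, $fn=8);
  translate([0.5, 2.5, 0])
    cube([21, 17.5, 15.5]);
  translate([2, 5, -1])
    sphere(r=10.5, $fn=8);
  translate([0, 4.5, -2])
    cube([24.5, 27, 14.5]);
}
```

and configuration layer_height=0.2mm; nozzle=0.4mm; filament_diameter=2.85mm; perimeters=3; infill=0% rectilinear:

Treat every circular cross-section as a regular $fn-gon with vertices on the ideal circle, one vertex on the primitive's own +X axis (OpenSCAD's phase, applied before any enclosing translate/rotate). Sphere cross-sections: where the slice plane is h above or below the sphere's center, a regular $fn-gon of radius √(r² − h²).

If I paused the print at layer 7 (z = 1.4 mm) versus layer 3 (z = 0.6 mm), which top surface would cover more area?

Layer 7 (z = 1.4): the r=8.5 cylinder contributes a regular 8-gon of circumradius 8.5 (area = (8/2)·8.500²·sin(360°/8) = 204.35 mm²); the cube at (0.5, 2.5) is present — its section is the full 21×17.5 rectangle (area 367.50 mm²); the sphere at (2, 5): section is a regular 8-gon, circumradius = √(r²−h²) = √(10.5²−2.4²) = 10.222 (area = (8/2)·10.222²·sin(360°/8) = 295.54 mm²); the 24.5×27 cube at (0, 4.5) contributes its full rectangle (area 661.50 mm²); Subtracting the remaining from the first: starting from the r=8.5 cylinder (204.35 mm²), the 21×17.5 cube at (0.5, 2.5) partially overlaps it — only the 28.18 mm² overlap (of its 367.50 mm²) is removed, clipping the outline; the r=10.5 sphere at (2, 5) partially overlaps it — only the 122.21 mm² overlap (of its 295.54 mm²) is removed, clipping the outline; the 24.5×27 cube at (0, 4.5) misses the remaining region (no effect) — area = 53.96 mm². So its area = 53.96 mm². Layer 3 (z = 0.6): the r=8.5 cylinder contributes a regular 8-gon of circumradius 8.5 (area = (8/2)·8.500²·sin(360°/8) = 204.35 mm²); the cube at (0.5, 2.5) is present — its section is the full 21×17.5 rectangle (area 367.50 mm²); the sphere at (2, 5): section is a regular 8-gon, circumradius = √(r²−h²) = √(10.5²−1.6²) = 10.377 (area = (8/2)·10.377²·sin(360°/8) = 304.59 mm²); the 24.5×27 cube at (0, 4.5) contributes its full rectangle (area 661.50 mm²); Subtracting the remaining from the first: starting from the r=8.5 cylinder (204.35 mm²), the 21×17.5 cube at (0.5, 2.5) partially overlaps it — only the 28.18 mm² overlap (of its 367.50 mm²) is removed, clipping the outline; the r=10.5 sphere at (2, 5) partially overlaps it — only the 124.93 mm² overlap (of its 304.59 mm²) is removed, clipping the outline; the 24.5×27 cube at (0, 4.5) misses the remaining region (no effect) — area = 51.24 mm². So its area = 51.24 mm². Layer 7 is larger (53.96 vs 51.24 mm²).

layer 7 (z = 1.4 mm)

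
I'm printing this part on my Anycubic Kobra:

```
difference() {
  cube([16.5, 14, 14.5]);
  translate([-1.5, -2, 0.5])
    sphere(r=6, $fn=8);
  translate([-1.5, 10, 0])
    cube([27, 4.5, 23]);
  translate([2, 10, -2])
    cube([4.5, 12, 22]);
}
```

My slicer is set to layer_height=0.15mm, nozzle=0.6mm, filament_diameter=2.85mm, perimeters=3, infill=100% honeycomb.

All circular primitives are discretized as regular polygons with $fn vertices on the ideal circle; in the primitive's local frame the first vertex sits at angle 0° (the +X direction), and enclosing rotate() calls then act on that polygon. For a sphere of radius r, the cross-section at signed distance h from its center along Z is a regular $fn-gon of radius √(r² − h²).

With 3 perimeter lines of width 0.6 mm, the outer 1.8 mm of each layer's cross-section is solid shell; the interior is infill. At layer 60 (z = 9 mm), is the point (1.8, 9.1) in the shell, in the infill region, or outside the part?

shell

At z = 9 mm: the cube (footprint 16.5×14) is included at this height; the sphere at (-1.5, -2) does not reach this height (|z−center|=8.500 > r=6); the cube at (-1.5, 10) is present — its section is the full 27×4.5 rectangle; the 4.5×12 cube at (2, 10) contributes its full rectangle; After the difference (first − rest): starting from the 16.5×14 cube, the 27×4.5 cube at (-1.5, 10) partially overlaps it — only the 66.00 mm² overlap (of its 121.50 mm²) is removed, clipping the outline; the 4.5×12 cube at (2, 10) misses the remaining region (no effect) — 1 connected region. Overall, the cross-section is a single solid region. The nearest boundary edge runs (0.00, 10.00)→(2.00, 10.00); distance from the point to it = 0.90 mm. The point is inside the cross-section, 0.90 mm from the nearest boundary — within the 1.8 mm shell band (3 × 0.6).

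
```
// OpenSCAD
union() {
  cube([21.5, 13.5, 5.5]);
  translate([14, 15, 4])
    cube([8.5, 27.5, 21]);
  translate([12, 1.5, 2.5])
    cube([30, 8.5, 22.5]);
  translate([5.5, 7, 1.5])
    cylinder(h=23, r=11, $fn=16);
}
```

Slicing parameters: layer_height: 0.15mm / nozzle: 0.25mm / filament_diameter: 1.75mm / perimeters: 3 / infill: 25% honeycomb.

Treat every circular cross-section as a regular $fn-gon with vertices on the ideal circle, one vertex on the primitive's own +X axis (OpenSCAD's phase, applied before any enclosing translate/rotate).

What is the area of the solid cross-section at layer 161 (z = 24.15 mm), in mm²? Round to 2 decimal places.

At z = 24.15 mm: the cube is absent (z outside [0, 5.5]); the cube at (14, 15) (footprint 8.5×27.5) is included at this height (area 233.75 mm²); the 30×8.5 cube at (12, 1.5) contributes its full rectangle (area 255.00 mm²); the r=11 cylinder at (5.5, 7) gives a regular 16-gon of circumradius 11 (constant along its height) (area = (16/2)·11.000²·sin(360°/16) = 370.44 mm²); Merging all regions: the regions partially overlap — summed areas 859.19 mm² minus the doubly-counted overlap 33.96 mm² gives 825.23 mm² — area = 825.23 mm². Overall, the cross-section has 2 separate islands. Net area = 825.23 mm².

825.23 mm²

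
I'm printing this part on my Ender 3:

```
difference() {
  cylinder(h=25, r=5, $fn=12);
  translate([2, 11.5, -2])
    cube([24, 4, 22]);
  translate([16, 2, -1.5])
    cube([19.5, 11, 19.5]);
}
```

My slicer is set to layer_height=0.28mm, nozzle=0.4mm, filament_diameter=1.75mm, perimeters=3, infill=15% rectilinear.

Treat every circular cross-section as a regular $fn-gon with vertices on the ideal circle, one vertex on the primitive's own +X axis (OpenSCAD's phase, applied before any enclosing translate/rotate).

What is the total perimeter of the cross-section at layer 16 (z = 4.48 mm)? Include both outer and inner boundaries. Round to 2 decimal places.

At z = 4.48 mm: the cylinder: section is a regular 12-gon, circumradius r=5 (perimeter = 2·12·5.000·sin(180°/12) = 31.06 mm); the cube at (2, 11.5) is present — its section is the full 24×4 rectangle (perimeter 56.00 mm); the 19.5×11 cube at (16, 2) contributes its full rectangle (perimeter 61.00 mm); Subtracting the remaining from the first: starting from the r=5 cylinder, the 24×4 cube at (2, 11.5) misses the remaining region (no effect); the 19.5×11 cube at (16, 2) misses the remaining region (no effect) — boundary = 31.06 mm. Overall, the cross-section is a single solid region. Total boundary length (outer) = 31.06 mm.

31.06 mm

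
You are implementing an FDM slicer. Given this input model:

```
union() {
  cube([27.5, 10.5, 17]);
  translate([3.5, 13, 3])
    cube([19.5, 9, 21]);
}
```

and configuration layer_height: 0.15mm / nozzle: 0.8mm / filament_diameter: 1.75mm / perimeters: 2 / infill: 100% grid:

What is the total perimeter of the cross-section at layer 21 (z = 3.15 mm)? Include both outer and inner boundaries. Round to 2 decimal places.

At z = 3.15 mm: the cube is present — its section is the full 27.5×10.5 rectangle (perimeter 76.00 mm); the cube at (3.5, 13) is present — its section is the full 19.5×9 rectangle (perimeter 57.00 mm); Merging all regions: the 2 present regions are separate (no shared area or edge), so areas and boundary lengths simply add and each stays a separate island — boundary = 133.00 mm. Overall, the cross-section has 2 separate islands. Total boundary length (outer) = 133.00 mm.

133.00 mm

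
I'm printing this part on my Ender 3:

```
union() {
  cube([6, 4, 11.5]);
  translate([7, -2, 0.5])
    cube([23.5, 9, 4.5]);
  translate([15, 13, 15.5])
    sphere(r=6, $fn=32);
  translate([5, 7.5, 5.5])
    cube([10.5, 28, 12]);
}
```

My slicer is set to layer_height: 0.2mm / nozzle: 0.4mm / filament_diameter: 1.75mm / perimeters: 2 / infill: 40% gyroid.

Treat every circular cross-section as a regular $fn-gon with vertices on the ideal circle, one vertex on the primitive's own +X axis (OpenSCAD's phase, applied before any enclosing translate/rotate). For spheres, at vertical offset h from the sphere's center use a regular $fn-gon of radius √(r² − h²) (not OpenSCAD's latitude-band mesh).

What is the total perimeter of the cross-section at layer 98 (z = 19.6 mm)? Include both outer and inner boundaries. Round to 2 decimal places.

27.48 mm

At z = 19.6 mm: the cube is not intersected at this z (z outside [0, 11.5]); the cube at (7, -2) is not intersected at this z (z outside [0.5, 5]); the r=6 sphere at (15, 13) contributes a regular 32-gon of circumradius √(6²−4.1²) = 4.381 (perimeter = 2·32·4.381·sin(180°/32) = 27.48 mm); the cube at (5, 7.5) is not intersected at this z (z outside [5.5, 17.5]); Taking the union: only the r=6 sphere at (15, 13) is present, so the union is just that shape — boundary = 27.48 mm. Overall, the cross-section is a single solid region. Total boundary length (outer) = 27.48 mm.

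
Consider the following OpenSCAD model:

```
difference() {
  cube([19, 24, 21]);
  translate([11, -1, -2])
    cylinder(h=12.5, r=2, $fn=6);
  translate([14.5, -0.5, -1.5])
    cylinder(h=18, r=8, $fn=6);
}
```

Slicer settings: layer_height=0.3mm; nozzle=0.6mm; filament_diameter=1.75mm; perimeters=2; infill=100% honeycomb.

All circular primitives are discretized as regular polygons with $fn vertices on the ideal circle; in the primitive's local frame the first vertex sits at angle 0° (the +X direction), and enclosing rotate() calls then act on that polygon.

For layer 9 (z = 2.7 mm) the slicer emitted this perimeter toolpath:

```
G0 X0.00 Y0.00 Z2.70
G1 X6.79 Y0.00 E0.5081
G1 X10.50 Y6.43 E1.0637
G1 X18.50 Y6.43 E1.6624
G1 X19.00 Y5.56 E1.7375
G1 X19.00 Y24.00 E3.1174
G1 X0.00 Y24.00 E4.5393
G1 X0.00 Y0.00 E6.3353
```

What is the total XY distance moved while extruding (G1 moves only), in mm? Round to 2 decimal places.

84.66 mm

Sum the Euclidean lengths of each G1 segment: total = 84.66 mm.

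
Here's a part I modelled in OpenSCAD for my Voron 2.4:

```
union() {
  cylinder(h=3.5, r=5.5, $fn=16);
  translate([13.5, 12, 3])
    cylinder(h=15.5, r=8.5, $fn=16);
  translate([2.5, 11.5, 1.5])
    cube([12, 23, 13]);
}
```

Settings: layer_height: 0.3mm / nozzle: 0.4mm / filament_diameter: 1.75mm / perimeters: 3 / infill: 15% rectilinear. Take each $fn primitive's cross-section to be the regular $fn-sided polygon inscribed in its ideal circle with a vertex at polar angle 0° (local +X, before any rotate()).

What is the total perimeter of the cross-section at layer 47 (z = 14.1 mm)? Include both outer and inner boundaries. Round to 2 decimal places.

At z = 14.1 mm: the cylinder is absent (z outside [0, 3.5]); the r=8.5 cylinder at (13.5, 12) gives a regular 16-gon of circumradius 8.5 (constant along its height) (perimeter = 2·16·8.500·sin(180°/16) = 53.06 mm); the 12×23 cube at (2.5, 11.5) contributes its full rectangle (perimeter 70.00 mm); Merging all regions: the regions partially overlap (shared area 68.42 mm²), so the edge portions inside another operand are dropped and the merged outline is re-measured after clipping — boundary = 90.07 mm. Overall, the cross-section is a single solid region. Total boundary length (outer) = 90.07 mm.

90.07 mm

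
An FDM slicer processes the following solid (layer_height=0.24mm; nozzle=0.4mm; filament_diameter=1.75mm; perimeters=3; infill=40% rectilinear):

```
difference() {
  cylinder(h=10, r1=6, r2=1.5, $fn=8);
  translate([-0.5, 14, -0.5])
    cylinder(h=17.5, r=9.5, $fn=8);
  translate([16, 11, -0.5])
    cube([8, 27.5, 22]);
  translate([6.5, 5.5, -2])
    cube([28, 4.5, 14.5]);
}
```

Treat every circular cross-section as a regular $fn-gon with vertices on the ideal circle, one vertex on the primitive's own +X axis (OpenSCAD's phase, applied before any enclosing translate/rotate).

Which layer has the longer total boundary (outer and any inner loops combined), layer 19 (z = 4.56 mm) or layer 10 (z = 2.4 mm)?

Layer 19 (z = 4.56): the cone contributes a regular 8-gon of circumradius 3.948 (interpolated between r1=6 and r2=1.5 at t=0.456) (perimeter = 2·8·3.948·sin(180°/8) = 24.17 mm); the r=9.5 cylinder at (-0.5, 14) gives a regular 8-gon of circumradius 9.5 (constant along its height) (perimeter = 2·8·9.500·sin(180°/8) = 58.17 mm); the cube at (16, 11) (footprint 8×27.5) is included at this height (perimeter 71.00 mm); the cube at (6.5, 5.5) is present — its section is the full 28×4.5 rectangle (perimeter 65.00 mm); Taking the first minus the rest: starting from the cone, the r=9.5 cylinder at (-0.5, 14) misses the remaining region (no effect); the 8×27.5 cube at (16, 11) misses the remaining region (no effect); the 28×4.5 cube at (6.5, 5.5) misses the remaining region (no effect) — boundary = 24.17 mm. So its perimeter = 24.17 mm. Layer 10 (z = 2.4): the cone contributes a regular 8-gon of circumradius 4.920 (interpolated between r1=6 and r2=1.5 at t=0.240) (perimeter = 2·8·4.920·sin(180°/8) = 30.12 mm); the r=9.5 cylinder at (-0.5, 14) contributes a regular 8-gon of circumradius 9.5 (perimeter = 2·8·9.500·sin(180°/8) = 58.17 mm); the cube at (16, 11) is present — its section is the full 8×27.5 rectangle (perimeter 71.00 mm); the cube at (6.5, 5.5) (footprint 28×4.5) is included at this height (perimeter 65.00 mm); After the difference (first − rest): starting from the cone, the r=9.5 cylinder at (-0.5, 14) partially overlaps it — only the 0.16 mm² overlap (of its 255.27 mm²) is removed, clipping the outline; the 8×27.5 cube at (16, 11) misses the remaining region (no effect); the 28×4.5 cube at (6.5, 5.5) misses the remaining region (no effect) — boundary = 30.12 mm. So its perimeter = 30.12 mm. Layer 10 is larger (30.12 vs 24.17 mm).

layer 10 (z = 2.4 mm)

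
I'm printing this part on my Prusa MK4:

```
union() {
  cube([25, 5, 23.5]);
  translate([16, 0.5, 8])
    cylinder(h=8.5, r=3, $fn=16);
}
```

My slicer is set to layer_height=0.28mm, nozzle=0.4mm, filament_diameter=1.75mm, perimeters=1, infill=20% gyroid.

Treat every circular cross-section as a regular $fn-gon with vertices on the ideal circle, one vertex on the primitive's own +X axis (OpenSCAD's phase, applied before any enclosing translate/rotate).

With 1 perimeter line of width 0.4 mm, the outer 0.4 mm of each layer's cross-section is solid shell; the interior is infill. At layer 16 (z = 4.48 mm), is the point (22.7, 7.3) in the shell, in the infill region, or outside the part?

outside

At z = 4.48 mm: the 25×5 cube contributes its full rectangle; the cylinder at (16, 0.5) does not reach this height (z outside [8, 16.5]); Combining (union): only the 25×5 cube is present, so the union is just that shape — 1 connected region. Overall, the cross-section is a single solid region. The nearest boundary edge runs (25.00, 5.00)→(0.00, 5.00); distance from the point to it = 2.30 mm. The point is not inside any of the regions above, so it lies outside the cross-section (2.30 mm from the nearest boundary).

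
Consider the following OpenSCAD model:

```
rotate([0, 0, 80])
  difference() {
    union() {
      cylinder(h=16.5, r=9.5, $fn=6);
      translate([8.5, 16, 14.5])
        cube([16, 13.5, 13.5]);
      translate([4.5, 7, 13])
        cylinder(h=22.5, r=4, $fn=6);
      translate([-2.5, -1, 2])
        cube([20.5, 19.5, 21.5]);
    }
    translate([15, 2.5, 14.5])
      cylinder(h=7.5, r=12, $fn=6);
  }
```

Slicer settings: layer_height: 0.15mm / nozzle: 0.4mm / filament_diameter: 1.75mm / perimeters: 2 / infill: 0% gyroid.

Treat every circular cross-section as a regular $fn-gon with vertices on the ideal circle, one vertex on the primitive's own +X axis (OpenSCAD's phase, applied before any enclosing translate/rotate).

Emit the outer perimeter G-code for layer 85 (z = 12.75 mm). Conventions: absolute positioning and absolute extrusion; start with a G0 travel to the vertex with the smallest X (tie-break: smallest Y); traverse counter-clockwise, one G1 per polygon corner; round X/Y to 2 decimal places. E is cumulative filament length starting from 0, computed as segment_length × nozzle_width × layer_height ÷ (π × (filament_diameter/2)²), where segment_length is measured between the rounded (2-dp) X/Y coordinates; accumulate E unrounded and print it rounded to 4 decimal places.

At z = 12.75 mm: the r=9.5 cylinder contributes a regular 6-gon of circumradius 9.5; the cube at (8.5, 16) is absent (z outside [14.5, 28]); the cylinder at (4.5, 7) does not reach this height (z outside [13, 35.5]); the cube at (-2.5, -1) is present — its section is the full 20.5×19.5 rectangle; Taking the union: the regions partially overlap (shared area 90.90 mm²), so overlapping operands fuse into one piece — 1 connected region; the cylinder at (15, 2.5) is not intersected at this z (z outside [14.5, 22]); After the difference (first − rest): none of the subtracted shapes is present at this height, so the result so far is unchanged — 1 connected region; (rotated 80° about Z; rotation is an isometry so areas/perimeters/island counts are preserved). The outline is a single polygon with 9 vertices. Extrusion per mm of travel: 0.4 × 0.15 / (π × 0.875²) = 0.024945. Accumulating E over each segment gives final E = 2.4560.

G0 X-18.65 Y0.75 Z12.75
G1 X-8.54 Y-1.03 E0.2561
G1 X-8.93 Y-3.25 E0.3123
G1 X-1.65 Y-9.36 E0.5494
G1 X7.28 Y-6.11 E0.7864
G1 X8.93 Y3.25 E1.0235
G1 X2.53 Y8.61 E1.2318
G1 X4.11 Y17.55 E1.4582
G1 X-15.09 Y20.94 E1.9446
G1 X-18.65 Y0.75 E2.4560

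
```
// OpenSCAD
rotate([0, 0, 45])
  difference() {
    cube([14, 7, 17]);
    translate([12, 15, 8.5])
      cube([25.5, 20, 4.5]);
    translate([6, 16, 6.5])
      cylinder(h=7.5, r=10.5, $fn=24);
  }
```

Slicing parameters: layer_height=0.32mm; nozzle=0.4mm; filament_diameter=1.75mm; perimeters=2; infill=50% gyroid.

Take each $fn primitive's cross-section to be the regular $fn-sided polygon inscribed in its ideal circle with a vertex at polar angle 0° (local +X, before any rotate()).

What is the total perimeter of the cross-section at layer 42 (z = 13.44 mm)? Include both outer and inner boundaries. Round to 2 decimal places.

42.53 mm

At z = 13.44 mm: the 14×7 cube contributes its full rectangle (perimeter 42.00 mm); the cube at (12, 15) is not intersected at this z (z outside [8.5, 13]); the cylinder at (6, 16): section is a regular 24-gon, circumradius r=10.5 (perimeter = 2·24·10.500·sin(180°/24) = 65.79 mm); Subtracting the remaining from the first: starting from the 14×7 cube, the r=10.5 cylinder at (6, 16) partially overlaps it — only the 10.32 mm² overlap (of its 342.42 mm²) is removed, clipping the outline — boundary = 42.53 mm; (whole slice rotated 45° about Z — lengths, areas and connectivity unchanged). Overall, the cross-section is a single solid region. Total boundary length (outer) = 42.53 mm.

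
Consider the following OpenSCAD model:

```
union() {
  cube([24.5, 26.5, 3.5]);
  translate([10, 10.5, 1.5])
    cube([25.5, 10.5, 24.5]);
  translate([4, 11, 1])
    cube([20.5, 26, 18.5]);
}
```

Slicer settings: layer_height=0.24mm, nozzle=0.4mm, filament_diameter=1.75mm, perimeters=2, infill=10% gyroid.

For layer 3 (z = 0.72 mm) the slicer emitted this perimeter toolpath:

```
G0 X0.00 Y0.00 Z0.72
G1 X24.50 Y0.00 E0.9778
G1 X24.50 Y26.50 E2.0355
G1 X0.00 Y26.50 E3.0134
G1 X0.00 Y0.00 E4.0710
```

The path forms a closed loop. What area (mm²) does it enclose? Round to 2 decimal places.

649.25 mm²

Apply the shoelace formula to the sequence of (X, Y) vertices; enclosed area = 649.25 mm².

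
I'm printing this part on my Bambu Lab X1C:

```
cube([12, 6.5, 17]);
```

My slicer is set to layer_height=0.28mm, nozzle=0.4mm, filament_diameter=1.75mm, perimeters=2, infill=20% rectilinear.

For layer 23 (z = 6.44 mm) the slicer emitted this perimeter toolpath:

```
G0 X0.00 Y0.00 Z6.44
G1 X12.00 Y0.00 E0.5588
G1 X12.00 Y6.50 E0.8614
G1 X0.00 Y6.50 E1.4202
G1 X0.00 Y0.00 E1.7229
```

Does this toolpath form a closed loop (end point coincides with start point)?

Start point (G0): (0.00, 0.00). End point (last G1): the path returns to the start — closed.

yes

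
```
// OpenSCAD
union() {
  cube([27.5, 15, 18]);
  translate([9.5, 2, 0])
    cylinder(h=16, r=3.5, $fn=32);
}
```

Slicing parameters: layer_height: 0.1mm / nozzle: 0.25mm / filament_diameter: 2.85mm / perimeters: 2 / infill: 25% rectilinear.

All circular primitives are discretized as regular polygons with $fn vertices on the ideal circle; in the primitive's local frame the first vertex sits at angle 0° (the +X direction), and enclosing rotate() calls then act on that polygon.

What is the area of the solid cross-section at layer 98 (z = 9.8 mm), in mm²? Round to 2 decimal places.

418.47 mm²

At z = 9.8 mm: the 27.5×15 cube contributes its full rectangle (area 412.50 mm²); the r=3.5 cylinder at (9.5, 2) gives a regular 32-gon of circumradius 3.5 (constant along its height) (area = (32/2)·3.500²·sin(360°/32) = 38.24 mm²); Taking the union: the regions partially overlap — summed areas 450.74 mm² minus the doubly-counted overlap 32.27 mm² gives 418.47 mm² — area = 418.47 mm². Overall, the cross-section is a single solid region. Net area = 418.47 mm².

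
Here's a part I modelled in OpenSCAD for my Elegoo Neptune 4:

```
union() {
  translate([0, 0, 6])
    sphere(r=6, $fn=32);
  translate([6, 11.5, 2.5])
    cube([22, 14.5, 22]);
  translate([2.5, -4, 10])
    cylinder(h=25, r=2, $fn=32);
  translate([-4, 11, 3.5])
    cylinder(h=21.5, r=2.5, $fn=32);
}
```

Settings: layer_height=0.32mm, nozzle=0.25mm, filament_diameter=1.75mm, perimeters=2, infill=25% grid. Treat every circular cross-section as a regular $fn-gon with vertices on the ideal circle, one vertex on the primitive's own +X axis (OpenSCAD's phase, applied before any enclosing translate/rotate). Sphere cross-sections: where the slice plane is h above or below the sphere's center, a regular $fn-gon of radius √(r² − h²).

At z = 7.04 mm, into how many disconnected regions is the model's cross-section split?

3

At z = 7.04 mm: the r=6 sphere slices to a regular 32-gon of circumradius 5.909 (√(r²−h²) with h=1.04 from center); the cube at (6, 11.5) is present — its section is the full 22×14.5 rectangle; the cylinder at (2.5, -4) does not reach this height (z outside [10, 35]); the r=2.5 cylinder at (-4, 11) gives a regular 32-gon of circumradius 2.5 (constant along its height); Combining (union): the 3 present regions are separate (no shared area or edge), so areas and boundary lengths simply add and each stays a separate island — 3 connected regions. The result has 3 disconnected regions.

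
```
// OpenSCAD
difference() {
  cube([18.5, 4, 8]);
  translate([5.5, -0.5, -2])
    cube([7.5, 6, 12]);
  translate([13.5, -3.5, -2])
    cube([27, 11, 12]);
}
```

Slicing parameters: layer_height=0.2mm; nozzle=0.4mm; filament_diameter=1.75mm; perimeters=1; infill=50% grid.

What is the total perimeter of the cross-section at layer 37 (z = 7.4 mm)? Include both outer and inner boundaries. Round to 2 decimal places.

28.00 mm

At z = 7.4 mm: the 18.5×4 cube contributes its full rectangle (perimeter 45.00 mm); the cube at (5.5, -0.5) (footprint 7.5×6) is included at this height (perimeter 27.00 mm); the 27×11 cube at (13.5, -3.5) contributes its full rectangle (perimeter 76.00 mm); Taking the first minus the rest: starting from the 18.5×4 cube, the 7.5×6 cube at (5.5, -0.5) partially overlaps it — only the 30.00 mm² overlap (of its 45.00 mm²) is removed, clipping the outline; the 27×11 cube at (13.5, -3.5) partially overlaps it — only the 20.00 mm² overlap (of its 297.00 mm²) is removed, clipping the outline — boundary = 28.00 mm. Overall, the cross-section has 2 separate islands. Total boundary length (outer) = 28.00 mm.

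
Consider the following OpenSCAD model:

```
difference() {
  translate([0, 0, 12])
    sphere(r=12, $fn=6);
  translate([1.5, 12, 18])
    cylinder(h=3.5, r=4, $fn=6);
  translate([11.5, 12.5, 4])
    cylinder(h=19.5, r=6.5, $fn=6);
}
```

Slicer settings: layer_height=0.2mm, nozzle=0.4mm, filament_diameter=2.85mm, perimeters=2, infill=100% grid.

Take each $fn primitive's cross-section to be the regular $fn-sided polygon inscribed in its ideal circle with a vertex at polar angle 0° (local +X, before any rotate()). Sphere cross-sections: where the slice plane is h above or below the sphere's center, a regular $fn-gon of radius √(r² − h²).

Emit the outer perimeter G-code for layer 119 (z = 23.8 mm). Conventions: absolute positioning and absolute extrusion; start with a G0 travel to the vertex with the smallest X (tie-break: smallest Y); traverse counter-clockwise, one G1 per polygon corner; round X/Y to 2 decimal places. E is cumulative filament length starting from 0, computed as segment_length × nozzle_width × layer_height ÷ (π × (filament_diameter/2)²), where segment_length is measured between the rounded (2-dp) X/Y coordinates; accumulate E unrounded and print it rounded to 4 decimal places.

At z = 23.8 mm: the sphere: section is a regular 6-gon, circumradius = √(r²−h²) = √(12²−11.8²) = 2.182; the cylinder at (1.5, 12) does not reach this height (z outside [18, 21.5]); the cylinder at (11.5, 12.5) does not reach this height (z outside [4, 23.5]); Subtracting the remaining from the first: none of the subtracted shapes is present at this height, so the r=12 sphere is unchanged — 1 connected region. The outline is a single polygon with 6 vertices. Extrusion per mm of travel: 0.4 × 0.2 / (π × 1.425²) = 0.012540. Accumulating E over each segment gives final E = 0.1641.

G0 X-2.18 Y0.00 Z23.80
G1 X-1.09 Y-1.89 E0.0274
G1 X1.09 Y-1.89 E0.0547
G1 X2.18 Y0.00 E0.0821
G1 X1.09 Y1.89 E0.1094
G1 X-1.09 Y1.89 E0.1368
G1 X-2.18 Y0.00 E0.1641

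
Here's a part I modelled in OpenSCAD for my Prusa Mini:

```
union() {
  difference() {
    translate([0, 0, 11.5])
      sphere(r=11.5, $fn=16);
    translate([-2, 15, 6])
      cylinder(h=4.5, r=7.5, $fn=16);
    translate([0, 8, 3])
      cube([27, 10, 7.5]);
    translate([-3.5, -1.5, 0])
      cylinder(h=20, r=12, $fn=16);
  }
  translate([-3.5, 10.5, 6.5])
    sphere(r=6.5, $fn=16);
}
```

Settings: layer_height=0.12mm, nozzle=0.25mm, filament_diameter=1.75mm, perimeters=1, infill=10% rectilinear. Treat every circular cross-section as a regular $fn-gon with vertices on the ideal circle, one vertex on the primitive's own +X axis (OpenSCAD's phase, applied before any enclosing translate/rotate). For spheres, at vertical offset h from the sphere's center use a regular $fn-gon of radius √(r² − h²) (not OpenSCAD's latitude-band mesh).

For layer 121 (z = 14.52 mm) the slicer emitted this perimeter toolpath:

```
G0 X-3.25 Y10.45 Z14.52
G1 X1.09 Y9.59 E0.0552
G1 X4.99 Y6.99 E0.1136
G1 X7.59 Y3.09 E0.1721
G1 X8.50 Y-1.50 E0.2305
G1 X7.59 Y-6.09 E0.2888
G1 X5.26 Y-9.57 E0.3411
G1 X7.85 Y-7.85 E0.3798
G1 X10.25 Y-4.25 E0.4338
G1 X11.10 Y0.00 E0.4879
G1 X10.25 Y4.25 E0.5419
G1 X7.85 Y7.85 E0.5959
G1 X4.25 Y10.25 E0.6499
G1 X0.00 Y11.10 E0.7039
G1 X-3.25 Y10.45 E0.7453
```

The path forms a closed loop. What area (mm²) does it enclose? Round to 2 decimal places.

Apply the shoelace formula to the sequence of (X, Y) vertices; enclosed area = 56.84 mm².

56.84 mm²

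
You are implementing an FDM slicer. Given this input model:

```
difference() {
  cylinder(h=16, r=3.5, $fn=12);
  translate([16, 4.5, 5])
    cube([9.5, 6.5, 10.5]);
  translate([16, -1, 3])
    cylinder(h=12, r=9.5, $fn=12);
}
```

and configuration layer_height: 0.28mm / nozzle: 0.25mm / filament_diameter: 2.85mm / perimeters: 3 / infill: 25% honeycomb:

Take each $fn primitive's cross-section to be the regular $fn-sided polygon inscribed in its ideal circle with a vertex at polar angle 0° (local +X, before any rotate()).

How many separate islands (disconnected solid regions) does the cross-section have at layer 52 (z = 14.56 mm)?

1

At z = 14.56 mm: the cylinder: section is a regular 12-gon, circumradius r=3.5; the cube at (16, 4.5) is present — its section is the full 9.5×6.5 rectangle; the r=9.5 cylinder at (16, -1) contributes a regular 12-gon of circumradius 9.5; Taking the first minus the rest: starting from the r=3.5 cylinder, the 9.5×6.5 cube at (16, 4.5) misses the remaining region (no effect); the r=9.5 cylinder at (16, -1) misses the remaining region (no effect) — 1 connected region. Overall, the cross-section is a single solid region. Island count = 1.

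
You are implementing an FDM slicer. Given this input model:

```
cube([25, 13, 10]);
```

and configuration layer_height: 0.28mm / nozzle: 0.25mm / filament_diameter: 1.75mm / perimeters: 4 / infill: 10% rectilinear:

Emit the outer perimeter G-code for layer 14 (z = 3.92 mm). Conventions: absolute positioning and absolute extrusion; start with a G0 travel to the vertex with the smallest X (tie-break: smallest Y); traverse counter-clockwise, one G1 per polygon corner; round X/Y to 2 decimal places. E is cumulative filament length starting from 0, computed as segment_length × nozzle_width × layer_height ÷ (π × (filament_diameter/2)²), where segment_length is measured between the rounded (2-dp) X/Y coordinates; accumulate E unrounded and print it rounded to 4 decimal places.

G0 X0.00 Y0.00 Z3.92
G1 X25.00 Y0.00 E0.7276
G1 X25.00 Y13.00 E1.1059
G1 X0.00 Y13.00 E1.8335
G1 X0.00 Y0.00 E2.2118

At z = 3.92 mm: the 25×13 cube contributes its full rectangle. The outline is a single polygon with 4 vertices. Extrusion per mm of travel: 0.25 × 0.28 / (π × 0.875²) = 0.029103. Accumulating E over each segment gives final E = 2.2118.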